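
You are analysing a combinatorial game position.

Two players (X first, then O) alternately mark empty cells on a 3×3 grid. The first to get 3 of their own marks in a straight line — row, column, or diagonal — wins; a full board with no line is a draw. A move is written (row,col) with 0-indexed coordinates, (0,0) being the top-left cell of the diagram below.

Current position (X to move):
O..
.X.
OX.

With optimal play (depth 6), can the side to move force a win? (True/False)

p1 X@[O../.X./OX.]: (0,1)[OX./.X./OX.]+1* (0,2)[O.X/.X./OX.]-1 (1,0)[O../XX./OX.]+1 (1,2)[O../.XX/OX.]-1 (2,2)[O../.X./OXX]-1
p2 O@[OX./.X./OX.] terminal -1; root [O../.X./OX.] d6

X winning at [O../.X./OX.]: True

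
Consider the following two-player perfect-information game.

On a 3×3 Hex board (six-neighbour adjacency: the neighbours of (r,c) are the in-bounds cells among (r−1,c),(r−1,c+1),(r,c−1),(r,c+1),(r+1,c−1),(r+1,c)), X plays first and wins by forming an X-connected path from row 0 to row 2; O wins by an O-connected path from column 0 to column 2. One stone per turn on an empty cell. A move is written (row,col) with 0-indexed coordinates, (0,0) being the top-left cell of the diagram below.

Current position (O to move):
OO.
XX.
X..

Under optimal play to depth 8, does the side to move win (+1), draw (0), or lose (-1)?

value(OO./XX./X.., O) = +1

p1 O@[OO./XX./X..]: (0,2)[OOO/XX./X..]+1* (1,2)[OO./XXO/X..]-1 (2,1)[OO./XX./XO.]-1 (2,2)[OO./XX./X.O]-1
p2 X@[OOO/XX./X..] terminal -1; root [OO./XX./X..] d8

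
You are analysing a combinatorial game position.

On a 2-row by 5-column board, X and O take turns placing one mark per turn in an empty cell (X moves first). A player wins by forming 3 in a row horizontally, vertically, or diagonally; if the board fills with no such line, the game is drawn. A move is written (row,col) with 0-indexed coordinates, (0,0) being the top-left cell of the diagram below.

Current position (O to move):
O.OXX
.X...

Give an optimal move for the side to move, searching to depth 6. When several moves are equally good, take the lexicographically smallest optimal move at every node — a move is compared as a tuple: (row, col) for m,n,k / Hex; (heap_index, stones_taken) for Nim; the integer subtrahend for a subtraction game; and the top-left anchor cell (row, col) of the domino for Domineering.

[O.OXX/.X...] O move#1: (0,1):+1/OOOXX/.X...*, (1,0):+0/O.OXX/OX..., (1,2):+0/O.OXX/.XO.., (1,3):+0/O.OXX/.X.O., (1,4):+0/O.OXX/.X..O
[OOOXX/.X...] end (terminal -1, X#2); searched O.OXX/.X... to 6

O's best at [O.OXX/.X...]: (0,1)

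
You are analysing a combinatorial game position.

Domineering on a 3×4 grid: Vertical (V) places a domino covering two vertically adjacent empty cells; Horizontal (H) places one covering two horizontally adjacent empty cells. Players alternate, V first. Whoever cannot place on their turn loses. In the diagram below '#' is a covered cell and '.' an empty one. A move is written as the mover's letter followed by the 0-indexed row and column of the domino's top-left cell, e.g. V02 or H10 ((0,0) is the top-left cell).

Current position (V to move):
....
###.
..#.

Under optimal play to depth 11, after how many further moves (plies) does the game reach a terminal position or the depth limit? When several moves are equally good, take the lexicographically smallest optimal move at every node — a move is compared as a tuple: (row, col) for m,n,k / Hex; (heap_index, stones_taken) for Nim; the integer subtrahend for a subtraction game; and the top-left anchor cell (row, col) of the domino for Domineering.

PV length from [..../###./..#.]: 2 plies

[..../###./..#.] V move#1: V03:-1/...#/####/..#.*, V13:-1/..../####/..##
[...#/####/..#.] H move#2: H00:+1/##.#/####/..#.*, H01:+1/.###/####/..#., H20:+1/...#/####/###.
[##.#/####/..#.] end (terminal -1, V#3); searched ..../###./..#. to 11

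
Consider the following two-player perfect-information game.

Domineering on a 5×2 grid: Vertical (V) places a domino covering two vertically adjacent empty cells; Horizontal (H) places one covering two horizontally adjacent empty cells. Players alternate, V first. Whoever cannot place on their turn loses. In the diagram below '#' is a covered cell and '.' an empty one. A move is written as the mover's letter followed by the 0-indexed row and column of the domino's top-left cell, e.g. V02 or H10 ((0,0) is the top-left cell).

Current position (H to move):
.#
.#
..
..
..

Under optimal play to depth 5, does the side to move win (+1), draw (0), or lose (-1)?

value(.#/.#/../../.., H) = +1

[.#/.#/../../..] H move#1: H20:-1/.#/.#/##/../.., H30:+1/.#/.#/../##/..*, H40:-1/.#/.#/../../##
[.#/.#/../##/..] V move#2: V00:-1/##/##/../##/..*, V10:-1/.#/##/#./##/..
[##/##/../##/..] H move#3: H20:+1/##/##/##/##/..*, H40:+1/##/##/../##/##
[##/##/##/##/..] end (terminal -1, V#4); searched .#/.#/../../.. to 5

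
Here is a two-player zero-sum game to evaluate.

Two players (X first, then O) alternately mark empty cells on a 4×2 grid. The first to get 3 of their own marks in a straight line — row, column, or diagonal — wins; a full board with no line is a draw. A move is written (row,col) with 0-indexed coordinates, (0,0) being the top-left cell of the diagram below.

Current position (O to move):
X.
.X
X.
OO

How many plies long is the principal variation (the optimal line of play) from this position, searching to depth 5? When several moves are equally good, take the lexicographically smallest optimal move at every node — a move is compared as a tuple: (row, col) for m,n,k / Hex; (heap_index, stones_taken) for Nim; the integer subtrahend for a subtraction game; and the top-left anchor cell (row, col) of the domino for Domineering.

[X./.X/X./OO] O move#1: (0,1):-1/XO/.X/X./OO, (1,0):+0/X./OX/X./OO*, (2,1):-1/X./.X/XO/OO
[X./OX/X./OO] X move#2: (0,1):+0/XX/OX/X./OO*, (2,1):+0/X./OX/XX/OO
[XX/OX/X./OO] O move#3: (2,1):+0/XX/OX/XO/OO*
[XX/OX/XO/OO] end (terminal +0, X#4); searched X./.X/X./OO to 5

PV length from [X./.X/X./OO]: 3 plies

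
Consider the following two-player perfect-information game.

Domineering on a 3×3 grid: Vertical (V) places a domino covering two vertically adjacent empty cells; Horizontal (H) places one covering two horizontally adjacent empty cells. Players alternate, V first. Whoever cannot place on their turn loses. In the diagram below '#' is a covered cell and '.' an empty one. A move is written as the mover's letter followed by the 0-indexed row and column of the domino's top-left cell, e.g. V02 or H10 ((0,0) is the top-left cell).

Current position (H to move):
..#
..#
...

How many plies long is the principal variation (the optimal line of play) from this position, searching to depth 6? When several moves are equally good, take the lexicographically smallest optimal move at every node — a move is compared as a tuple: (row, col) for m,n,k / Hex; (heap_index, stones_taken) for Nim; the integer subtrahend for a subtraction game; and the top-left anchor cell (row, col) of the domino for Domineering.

p1 H@[..#/..#/...]: H00[###/..#/...]-1 H10[..#/###/...]+1* H20[..#/..#/##.]-1 H21[..#/..#/.##]-1
p2 V@[..#/###/...] terminal -1; root [..#/..#/...] d6

PV length from [..#/..#/...]: 1 ply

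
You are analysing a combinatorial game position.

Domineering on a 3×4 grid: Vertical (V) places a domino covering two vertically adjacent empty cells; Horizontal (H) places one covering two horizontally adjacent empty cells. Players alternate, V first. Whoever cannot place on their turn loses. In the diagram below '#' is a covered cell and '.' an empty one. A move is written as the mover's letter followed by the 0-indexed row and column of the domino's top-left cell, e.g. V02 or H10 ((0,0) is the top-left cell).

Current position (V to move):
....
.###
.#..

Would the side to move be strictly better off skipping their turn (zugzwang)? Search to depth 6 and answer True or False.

ply 1, V at ..../.###/.#.. | V00=-1→#.../####/.#..*; V10=-1→..../####/##..
ply 2, H at #.../####/.#.. | H01=+1→###./####/.#..*; H02=+1→#.##/####/.#..; H22=+1→#.../####/.###
ply 3: ###./####/.#.. is terminal -1 (V); from ..../.###/.#.. depth 6
suppose V passes — search the same position with H to move:
pass> ply 1, H at ..../.###/.#.. | H00=+1→##../.###/.#..*; H01=+1→.##./.###/.#..; H02=+1→..##/.###/.#..; H22=+1→..../.###/.###
pass> ply 2, V at ##../.###/.#.. | V10=-1→##../####/##..*
pass> ply 3, H at ##../####/##.. | H02=+1→####/####/##..*; H22=+1→##../####/####
pass> ply 4: ####/####/##.. is terminal -1 (V); from ..../.###/.#.. depth 6
for V: play -1, pass -1

zugzwang(..../.###/.#.., V) = False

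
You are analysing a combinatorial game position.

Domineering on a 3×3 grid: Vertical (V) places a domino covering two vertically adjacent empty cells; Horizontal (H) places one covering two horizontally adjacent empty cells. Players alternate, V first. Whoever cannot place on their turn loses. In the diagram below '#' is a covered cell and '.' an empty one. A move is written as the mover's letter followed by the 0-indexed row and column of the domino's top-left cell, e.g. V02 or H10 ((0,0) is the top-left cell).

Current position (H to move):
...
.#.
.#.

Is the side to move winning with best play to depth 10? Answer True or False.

p1 H@[.../.#./.#.]: H00[##./.#./.#.]-1* H01[.##/.#./.#.]-1
p2 V@[##./.#./.#.]: V02[###/.##/.#.]+1* V10[##./##./##.]+1 V12[##./.##/.##]+1
p3 H@[###/.##/.#.] terminal -1; root [.../.#./.#.] d10

H winning at [.../.#./.#.]: False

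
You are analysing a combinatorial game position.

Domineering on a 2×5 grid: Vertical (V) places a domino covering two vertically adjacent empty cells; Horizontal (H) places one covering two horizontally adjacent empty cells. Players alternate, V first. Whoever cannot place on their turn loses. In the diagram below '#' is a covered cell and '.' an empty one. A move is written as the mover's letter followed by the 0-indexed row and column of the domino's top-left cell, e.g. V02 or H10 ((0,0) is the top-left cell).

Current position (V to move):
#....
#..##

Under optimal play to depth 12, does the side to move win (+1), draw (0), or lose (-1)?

value(#..../#..##, V) = +1

p1 V@[#..../#..##]: V01[##.../##.##]-1 V02[#.#../#.###]+1*
p2 H@[#.#../#.###]: H03[#.###/#.###]-1*
p3 V@[#.###/#.###]: V01[#####/#####]+1*
p4 H@[#####/#####] terminal -1; root [#..../#..##] d12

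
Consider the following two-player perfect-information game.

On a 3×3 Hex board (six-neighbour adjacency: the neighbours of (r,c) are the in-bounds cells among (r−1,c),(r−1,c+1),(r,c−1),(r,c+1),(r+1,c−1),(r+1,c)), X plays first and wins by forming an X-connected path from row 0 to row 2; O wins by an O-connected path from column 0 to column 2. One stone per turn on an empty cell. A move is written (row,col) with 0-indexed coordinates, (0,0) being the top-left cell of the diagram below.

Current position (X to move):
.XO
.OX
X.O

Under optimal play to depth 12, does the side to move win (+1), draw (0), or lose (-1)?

[.XO/.OX/X.O] X move#1: (0,0):-1/XXO/.OX/X.O, (1,0):+1/.XO/XOX/X.O*, (2,1):-1/.XO/.OX/XXO
[.XO/XOX/X.O] end (terminal -1, O#2); searched .XO/.OX/X.O to 12

value(.XO/.OX/X.O, X) = +1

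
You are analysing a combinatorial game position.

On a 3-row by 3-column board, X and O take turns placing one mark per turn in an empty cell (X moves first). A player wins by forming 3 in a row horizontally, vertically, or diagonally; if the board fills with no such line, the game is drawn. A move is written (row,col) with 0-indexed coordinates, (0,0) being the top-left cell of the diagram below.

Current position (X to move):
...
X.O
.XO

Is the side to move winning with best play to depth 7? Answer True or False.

ply 1, X at .../X.O/.XO | (0,0)=-1→X../X.O/.XO; (0,1)=-1→.X./X.O/.XO; (0,2)=+1→..X/X.O/.XO*; (1,1)=-1→.../XXO/.XO; (2,0)=-1→.../X.O/XXO
ply 2, O at ..X/X.O/.XO | (0,0)=-1→O.X/X.O/.XO*; (0,1)=-1→.OX/X.O/.XO; (1,1)=-1→..X/XOO/.XO; (2,0)=-1→..X/X.O/OXO
ply 3, X at O.X/X.O/.XO | (0,1)=-1→OXX/X.O/.XO; (1,1)=+1→O.X/XXO/.XO*; (2,0)=-1→O.X/X.O/XXO
ply 4, O at O.X/XXO/.XO | (0,1)=-1→OOX/XXO/.XO*; (2,0)=-1→O.X/XXO/OXO
ply 5, X at OOX/XXO/.XO | (2,0)=+1→OOX/XXO/XXO*
ply 6: OOX/XXO/XXO is terminal -1 (O); from .../X.O/.XO depth 7

X winning at [.../X.O/.XO]: True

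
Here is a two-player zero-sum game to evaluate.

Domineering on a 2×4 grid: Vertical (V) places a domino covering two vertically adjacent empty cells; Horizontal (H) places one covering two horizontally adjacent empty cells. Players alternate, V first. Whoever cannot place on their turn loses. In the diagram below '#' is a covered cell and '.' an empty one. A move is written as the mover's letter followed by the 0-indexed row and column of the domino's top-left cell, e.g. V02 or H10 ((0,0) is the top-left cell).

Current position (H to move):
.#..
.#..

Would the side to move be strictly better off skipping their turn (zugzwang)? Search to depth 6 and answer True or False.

[.#../.#..] H move#1: H02:+1/.###/.#..*, H12:+1/.#../.###
[.###/.#..] V move#2: V00:-1/####/##..*
[####/##..] H move#3: H12:+1/####/####*
[####/####] end (terminal -1, V#4); searched .#../.#.. to 6
pass branch (V moves first from the same position):
  | [.#../.#..] V move#1: V00:-1/##../##.., V02:+1/.##./.##.*, V03:+1/.#.#/.#.#
  | [.##./.##.] end (terminal -1, H#2); searched .#../.#.. to 6
H moving scores +1; H passing scores -1

zugzwang(.#../.#.., H) = False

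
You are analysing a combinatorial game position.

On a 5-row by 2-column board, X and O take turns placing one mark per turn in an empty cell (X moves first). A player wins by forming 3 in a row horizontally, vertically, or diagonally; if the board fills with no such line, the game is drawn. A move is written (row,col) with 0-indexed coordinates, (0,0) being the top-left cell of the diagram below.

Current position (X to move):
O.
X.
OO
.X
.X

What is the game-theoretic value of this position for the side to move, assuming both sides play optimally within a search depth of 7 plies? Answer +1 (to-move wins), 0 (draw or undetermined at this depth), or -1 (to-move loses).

value(O./X./OO/.X/.X, X) = 0

[O./X./OO/.X/.X] X move#1: (0,1):+0/OX/X./OO/.X/.X*, (1,1):+0/O./XX/OO/.X/.X, (3,0):+0/O./X./OO/XX/.X, (4,0):+0/O./X./OO/.X/XX
[OX/X./OO/.X/.X] O move#2: (1,1):+0/OX/XO/OO/.X/.X*, (3,0):+0/OX/X./OO/OX/.X, (4,0):+0/OX/X./OO/.X/OX
[OX/XO/OO/.X/.X] X move#3: (3,0):+0/OX/XO/OO/XX/.X*, (4,0):+0/OX/XO/OO/.X/XX
[OX/XO/OO/XX/.X] O move#4: (4,0):+0/OX/XO/OO/XX/OX*
[OX/XO/OO/XX/OX] end (terminal +0, X#5); searched O./X./OO/.X/.X to 7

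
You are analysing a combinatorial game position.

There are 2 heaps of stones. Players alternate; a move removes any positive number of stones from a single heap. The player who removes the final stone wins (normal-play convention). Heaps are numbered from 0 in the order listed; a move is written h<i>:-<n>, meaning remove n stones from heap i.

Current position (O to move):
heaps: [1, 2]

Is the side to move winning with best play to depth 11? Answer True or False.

O winning at [(1,2)]: True

ply 1, O at (1,2) | h0:-1=-1→(0,2); h1:-1=+1→(1,1)*; h1:-2=-1→(1,0)
ply 2, X at (1,1) | h0:-1=-1→(0,1)*; h1:-1=-1→(1,0)
ply 3, O at (0,1) | h1:-1=+1→(0,0)*
ply 4: (0,0) is terminal -1 (X); from (1,2) depth 11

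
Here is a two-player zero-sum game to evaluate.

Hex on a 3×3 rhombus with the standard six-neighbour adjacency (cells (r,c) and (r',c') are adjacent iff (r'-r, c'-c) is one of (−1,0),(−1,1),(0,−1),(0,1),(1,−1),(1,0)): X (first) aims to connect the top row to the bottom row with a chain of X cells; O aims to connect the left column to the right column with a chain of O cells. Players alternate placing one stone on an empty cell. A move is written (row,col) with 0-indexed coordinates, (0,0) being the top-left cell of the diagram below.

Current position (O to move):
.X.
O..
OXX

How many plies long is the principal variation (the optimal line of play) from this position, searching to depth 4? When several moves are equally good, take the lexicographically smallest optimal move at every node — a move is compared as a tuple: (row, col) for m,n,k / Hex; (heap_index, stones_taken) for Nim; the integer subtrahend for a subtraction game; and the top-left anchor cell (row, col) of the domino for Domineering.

PV length from [.X./O../OXX]: 3 plies

p1 O@[.X./O../OXX]: (0,0)[OX./O../OXX]-1 (0,2)[.XO/O../OXX]-1 (1,1)[.X./OO./OXX]+1* (1,2)[.X./O.O/OXX]-1
p2 X@[.X./OO./OXX]: (0,0)[XX./OO./OXX]-1* (0,2)[.XX/OO./OXX]-1 (1,2)[.X./OOX/OXX]-1
p3 O@[XX./OO./OXX]: (0,2)[XXO/OO./OXX]+1* (1,2)[XX./OOO/OXX]+1
p4 X@[XXO/OO./OXX] terminal -1; root [.X./O../OXX] d4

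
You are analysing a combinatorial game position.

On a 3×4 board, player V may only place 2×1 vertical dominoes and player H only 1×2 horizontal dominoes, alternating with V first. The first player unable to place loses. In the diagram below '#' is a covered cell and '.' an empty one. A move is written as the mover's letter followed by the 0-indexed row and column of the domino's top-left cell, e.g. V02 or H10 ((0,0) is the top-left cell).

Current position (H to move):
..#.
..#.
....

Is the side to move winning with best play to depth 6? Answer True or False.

p1 H@[..#./..#./....]: H00[###./..#./....]-1 H10[..#./###./....]+1* H20[..#./..#./##..]-1 H21[..#./..#./.##.]-1 H22[..#./..#./..##]-1
p2 V@[..#./###./....]: V03[..##/####/....]-1* V13[..#./####/...#]-1
p3 H@[..##/####/....]: H00[####/####/....]+1* H20[..##/####/##..]+1 H21[..##/####/.##.]+1 H22[..##/####/..##]+1
p4 V@[####/####/....] terminal -1; root [..#./..#./....] d6

H winning at [..#./..#./....]: True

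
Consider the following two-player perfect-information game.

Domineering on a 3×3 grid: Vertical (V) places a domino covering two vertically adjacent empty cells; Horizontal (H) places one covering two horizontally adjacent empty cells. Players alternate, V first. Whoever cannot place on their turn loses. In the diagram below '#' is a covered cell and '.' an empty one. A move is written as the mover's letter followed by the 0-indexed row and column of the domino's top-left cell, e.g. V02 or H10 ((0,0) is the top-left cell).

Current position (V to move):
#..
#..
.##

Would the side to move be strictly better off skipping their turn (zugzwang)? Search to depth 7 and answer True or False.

zugzwang(#../#../.##, V) = False

p1 V@[#../#../.##]: V01[##./##./.##]+1* V02[#.#/#.#/.##]+1
p2 H@[##./##./.##] terminal -1; root [#../#../.##] d7
if V skipped the turn, H would face:
~ p1 H@[#../#../.##]: H01[###/#../.##]+1* H11[#../###/.##]+1
~ p2 V@[###/#../.##] terminal -1; root [#../#../.##] d7
compare (V): move=+1 vs pass=-1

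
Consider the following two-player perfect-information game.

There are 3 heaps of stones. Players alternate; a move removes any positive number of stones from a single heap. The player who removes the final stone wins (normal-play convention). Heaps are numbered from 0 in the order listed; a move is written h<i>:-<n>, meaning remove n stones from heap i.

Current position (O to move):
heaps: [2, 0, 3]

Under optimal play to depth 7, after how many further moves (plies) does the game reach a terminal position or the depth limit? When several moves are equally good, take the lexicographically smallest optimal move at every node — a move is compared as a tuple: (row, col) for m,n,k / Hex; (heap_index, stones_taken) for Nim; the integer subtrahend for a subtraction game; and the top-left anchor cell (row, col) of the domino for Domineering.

ply 1, O at (2,0,3) | h0:-1=-1→(1,0,3); h0:-2=-1→(0,0,3); h2:-1=+1→(2,0,2)*; h2:-2=-1→(2,0,1); h2:-3=-1→(2,0,0)
ply 2, X at (2,0,2) | h0:-1=-1→(1,0,2)*; h0:-2=-1→(0,0,2); h2:-1=-1→(2,0,1); h2:-2=-1→(2,0,0)
ply 3, O at (1,0,2) | h0:-1=-1→(0,0,2); h2:-1=+1→(1,0,1)*; h2:-2=-1→(1,0,0)
ply 4, X at (1,0,1) | h0:-1=-1→(0,0,1)*; h2:-1=-1→(1,0,0)
ply 5, O at (0,0,1) | h2:-1=+1→(0,0,0)*
ply 6: (0,0,0) is terminal -1 (X); from (2,0,3) depth 7

PV length from [(2,0,3)]: 5 plies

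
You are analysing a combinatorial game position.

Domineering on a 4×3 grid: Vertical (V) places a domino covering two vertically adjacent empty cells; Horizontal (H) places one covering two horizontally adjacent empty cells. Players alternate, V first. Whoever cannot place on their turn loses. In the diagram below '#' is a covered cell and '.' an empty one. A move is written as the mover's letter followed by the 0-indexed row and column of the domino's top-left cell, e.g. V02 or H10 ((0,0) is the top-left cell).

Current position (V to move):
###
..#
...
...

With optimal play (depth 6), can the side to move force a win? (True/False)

p1 V@[###/..#/.../...]: V10[###/#.#/#../...]-1 V11[###/.##/.#./...]+1* V20[###/..#/#../#..]-1 V21[###/..#/.#./.#.]+1 V22[###/..#/..#/..#]-1
p2 H@[###/.##/.#./...]: H30[###/.##/.#./##.]-1* H31[###/.##/.#./.##]-1
p3 V@[###/.##/.#./##.]: V10[###/###/##./##.]+1* V22[###/.##/.##/###]+1
p4 H@[###/###/##./##.] terminal -1; root [###/..#/.../...] d6

V winning at [###/..#/.../...]: True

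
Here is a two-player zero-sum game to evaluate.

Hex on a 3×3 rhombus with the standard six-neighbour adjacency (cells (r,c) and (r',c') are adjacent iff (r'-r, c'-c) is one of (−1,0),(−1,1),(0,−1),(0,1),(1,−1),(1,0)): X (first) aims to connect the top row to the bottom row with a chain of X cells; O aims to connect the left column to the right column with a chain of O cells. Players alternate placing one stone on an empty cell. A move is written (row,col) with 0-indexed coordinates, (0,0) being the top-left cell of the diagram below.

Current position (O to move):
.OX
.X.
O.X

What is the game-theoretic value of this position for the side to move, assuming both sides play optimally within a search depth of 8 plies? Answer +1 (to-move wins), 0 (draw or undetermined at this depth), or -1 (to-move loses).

value(.OX/.X./O.X, O) = -1

p1 O@[.OX/.X./O.X]: (0,0)[OOX/.X./O.X]-1* (1,0)[.OX/OX./O.X]-1 (1,2)[.OX/.XO/O.X]-1 (2,1)[.OX/.X./OOX]-1
p2 X@[OOX/.X./O.X]: (1,0)[OOX/XX./O.X]+1* (1,2)[OOX/.XX/O.X]+1 (2,1)[OOX/.X./OXX]+1
p3 O@[OOX/XX./O.X]: (1,2)[OOX/XXO/O.X]-1* (2,1)[OOX/XX./OOX]-1
p4 X@[OOX/XXO/O.X]: (2,1)[OOX/XXO/OXX]+1*
p5 O@[OOX/XXO/OXX] terminal -1; root [.OX/.X./O.X] d8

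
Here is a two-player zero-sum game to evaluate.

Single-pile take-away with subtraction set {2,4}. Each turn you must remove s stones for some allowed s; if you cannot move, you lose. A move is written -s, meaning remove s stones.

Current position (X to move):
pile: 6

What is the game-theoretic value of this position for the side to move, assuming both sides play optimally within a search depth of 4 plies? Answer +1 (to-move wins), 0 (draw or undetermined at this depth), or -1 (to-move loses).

value(6, X) = -1

[6] X move#1: -2:-1/4*, -4:-1/2
[4] O move#2: -2:-1/2, -4:+1/0*
[0] end (terminal -1, X#3); searched 6 to 4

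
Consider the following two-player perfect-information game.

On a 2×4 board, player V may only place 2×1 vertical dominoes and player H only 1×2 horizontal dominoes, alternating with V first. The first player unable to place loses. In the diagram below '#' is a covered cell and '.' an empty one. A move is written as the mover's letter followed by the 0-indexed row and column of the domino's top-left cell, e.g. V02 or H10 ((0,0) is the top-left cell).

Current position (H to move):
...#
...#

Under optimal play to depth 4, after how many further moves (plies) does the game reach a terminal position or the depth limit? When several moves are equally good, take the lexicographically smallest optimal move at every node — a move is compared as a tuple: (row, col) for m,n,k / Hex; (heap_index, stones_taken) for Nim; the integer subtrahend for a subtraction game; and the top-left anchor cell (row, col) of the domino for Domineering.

PV length from [...#/...#]: 3 plies

ply 1, H at ...#/...# | H00=+1→##.#/...#*; H01=+1→.###/...#; H10=+1→...#/##.#; H11=+1→...#/.###
ply 2, V at ##.#/...# | V02=-1→####/..##*
ply 3, H at ####/..## | H10=+1→####/####*
ply 4: ####/#### is terminal -1 (V); from ...#/...# depth 4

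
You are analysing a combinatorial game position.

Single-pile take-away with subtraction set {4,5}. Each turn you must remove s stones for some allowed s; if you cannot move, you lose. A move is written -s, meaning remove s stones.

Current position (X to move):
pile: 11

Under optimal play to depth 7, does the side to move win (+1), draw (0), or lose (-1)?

ply 1, X at 11 | -4=-1→7*; -5=-1→6
ply 2, O at 7 | -4=+1→3*; -5=+1→2
ply 3: 3 is terminal -1 (X); from 11 depth 7

value(11, X) = -1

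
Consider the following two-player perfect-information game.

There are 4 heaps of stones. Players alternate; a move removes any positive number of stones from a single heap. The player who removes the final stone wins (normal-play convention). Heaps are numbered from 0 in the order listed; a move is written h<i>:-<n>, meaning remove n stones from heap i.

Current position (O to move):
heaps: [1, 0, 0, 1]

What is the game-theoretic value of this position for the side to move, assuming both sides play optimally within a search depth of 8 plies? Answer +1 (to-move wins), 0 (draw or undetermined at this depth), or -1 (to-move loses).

value((1,0,0,1), O) = -1

p1 O@[(1,0,0,1)]: h0:-1[(0,0,0,1)]-1* h3:-1[(1,0,0,0)]-1
p2 X@[(0,0,0,1)]: h3:-1[(0,0,0,0)]+1*
p3 O@[(0,0,0,0)] terminal -1; root [(1,0,0,1)] d8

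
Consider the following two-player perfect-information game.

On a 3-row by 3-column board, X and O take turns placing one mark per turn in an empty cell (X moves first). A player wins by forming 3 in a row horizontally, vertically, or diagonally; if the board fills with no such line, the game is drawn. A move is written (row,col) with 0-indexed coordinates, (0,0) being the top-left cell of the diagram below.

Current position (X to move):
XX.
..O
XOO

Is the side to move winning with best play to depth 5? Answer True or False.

X winning at [XX./..O/XOO]: True

[XX./..O/XOO] X move#1: (0,2):+1/XXX/..O/XOO*, (1,0):+1/XX./X.O/XOO, (1,1):-1/XX./.XO/XOO
[XXX/..O/XOO] end (terminal -1, O#2); searched XX./..O/XOO to 5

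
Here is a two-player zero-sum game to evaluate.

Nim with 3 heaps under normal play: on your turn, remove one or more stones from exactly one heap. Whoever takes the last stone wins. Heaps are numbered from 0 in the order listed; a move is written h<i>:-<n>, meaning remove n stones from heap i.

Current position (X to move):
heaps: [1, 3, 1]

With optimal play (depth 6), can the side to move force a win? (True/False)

ply 1, X at (1,3,1) | h0:-1=-1→(0,3,1); h1:-1=-1→(1,2,1); h1:-2=-1→(1,1,1); h1:-3=+1→(1,0,1)*; h2:-1=-1→(1,3,0)
ply 2, O at (1,0,1) | h0:-1=-1→(0,0,1)*; h2:-1=-1→(1,0,0)
ply 3, X at (0,0,1) | h2:-1=+1→(0,0,0)*
ply 4: (0,0,0) is terminal -1 (O); from (1,3,1) depth 6

X winning at [(1,3,1)]: True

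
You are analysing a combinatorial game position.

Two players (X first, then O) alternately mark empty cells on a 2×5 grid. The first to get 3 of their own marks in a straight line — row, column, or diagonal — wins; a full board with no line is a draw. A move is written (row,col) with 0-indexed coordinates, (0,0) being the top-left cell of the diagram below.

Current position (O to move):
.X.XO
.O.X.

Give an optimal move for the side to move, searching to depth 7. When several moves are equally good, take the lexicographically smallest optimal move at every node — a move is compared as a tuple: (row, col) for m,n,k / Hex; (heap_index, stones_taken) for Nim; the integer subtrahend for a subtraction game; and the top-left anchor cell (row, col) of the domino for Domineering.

O's best at [.X.XO/.O.X.]: (0,2)

p1 O@[.X.XO/.O.X.]: (0,0)[OX.XO/.O.X.]-1 (0,2)[.XOXO/.O.X.]+0* (1,0)[.X.XO/OO.X.]-1 (1,2)[.X.XO/.OOX.]-1 (1,4)[.X.XO/.O.XO]-1
p2 X@[.XOXO/.O.X.]: (0,0)[XXOXO/.O.X.]+0* (1,0)[.XOXO/XO.X.]+0 (1,2)[.XOXO/.OXX.]+0 (1,4)[.XOXO/.O.XX]+0
p3 O@[XXOXO/.O.X.]: (1,0)[XXOXO/OO.X.]+0* (1,2)[XXOXO/.OOX.]+0 (1,4)[XXOXO/.O.XO]+0
p4 X@[XXOXO/OO.X.]: (1,2)[XXOXO/OOXX.]+0* (1,4)[XXOXO/OO.XX]-1
p5 O@[XXOXO/OOXX.]: (1,4)[XXOXO/OOXXO]+0*
p6 X@[XXOXO/OOXXO] terminal +0; root [.X.XO/.O.X.] d7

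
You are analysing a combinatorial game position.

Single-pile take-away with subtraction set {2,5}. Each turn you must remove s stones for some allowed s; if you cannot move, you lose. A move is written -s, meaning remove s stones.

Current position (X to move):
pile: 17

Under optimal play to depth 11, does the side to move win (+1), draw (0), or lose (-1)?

[17] X move#1: -2:+1/15*, -5:-1/12
[15] O move#2: -2:-1/13*, -5:-1/10
[13] X move#3: -2:+1/11*, -5:+1/8
[11] O move#4: -2:-1/9*, -5:-1/6
[9] X move#5: -2:+1/7*, -5:+1/4
[7] O move#6: -2:-1/5*, -5:-1/2
[5] X move#7: -2:-1/3, -5:+1/0*
[0] end (terminal -1, O#8); searched 17 to 11

value(17, X) = +1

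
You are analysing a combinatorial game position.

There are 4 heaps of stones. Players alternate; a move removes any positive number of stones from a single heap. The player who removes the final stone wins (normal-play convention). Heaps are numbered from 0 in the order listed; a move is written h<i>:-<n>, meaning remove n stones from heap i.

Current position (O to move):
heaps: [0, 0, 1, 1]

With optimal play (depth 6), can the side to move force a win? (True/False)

p1 O@[(0,0,1,1)]: h2:-1[(0,0,0,1)]-1* h3:-1[(0,0,1,0)]-1
p2 X@[(0,0,0,1)]: h3:-1[(0,0,0,0)]+1*
p3 O@[(0,0,0,0)] terminal -1; root [(0,0,1,1)] d6

O winning at [(0,0,1,1)]: False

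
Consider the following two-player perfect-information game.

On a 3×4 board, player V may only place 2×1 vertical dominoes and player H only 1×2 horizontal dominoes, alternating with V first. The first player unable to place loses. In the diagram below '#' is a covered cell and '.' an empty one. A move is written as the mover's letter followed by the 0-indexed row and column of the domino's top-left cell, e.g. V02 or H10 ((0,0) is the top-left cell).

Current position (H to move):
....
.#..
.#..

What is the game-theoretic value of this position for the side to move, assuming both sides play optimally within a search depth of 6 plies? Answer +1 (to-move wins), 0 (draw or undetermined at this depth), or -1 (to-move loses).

value(..../.#../.#.., H) = +1

ply 1, H at ..../.#../.#.. | H00=-1→##../.#../.#..; H01=-1→.##./.#../.#..; H02=-1→..##/.#../.#..; H12=+1→..../.###/.#..*; H22=-1→..../.#../.###
ply 2, V at ..../.###/.#.. | V00=-1→#.../####/.#..*; V10=-1→..../####/##..
ply 3, H at #.../####/.#.. | H01=+1→###./####/.#..*; H02=+1→#.##/####/.#..; H22=+1→#.../####/.###
ply 4: ###./####/.#.. is terminal -1 (V); from ..../.#../.#.. depth 6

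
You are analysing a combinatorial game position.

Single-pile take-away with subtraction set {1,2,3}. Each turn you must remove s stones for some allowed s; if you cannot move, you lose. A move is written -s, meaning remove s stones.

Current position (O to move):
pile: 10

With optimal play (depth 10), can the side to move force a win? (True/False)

p1 O@[10]: -1[9]-1 -2[8]+1* -3[7]-1
p2 X@[8]: -1[7]-1* -2[6]-1 -3[5]-1
p3 O@[7]: -1[6]-1 -2[5]-1 -3[4]+1*
p4 X@[4]: -1[3]-1* -2[2]-1 -3[1]-1
p5 O@[3]: -1[2]-1 -2[1]-1 -3[0]+1*
p6 X@[0] terminal -1; root [10] d10

O winning at [10]: True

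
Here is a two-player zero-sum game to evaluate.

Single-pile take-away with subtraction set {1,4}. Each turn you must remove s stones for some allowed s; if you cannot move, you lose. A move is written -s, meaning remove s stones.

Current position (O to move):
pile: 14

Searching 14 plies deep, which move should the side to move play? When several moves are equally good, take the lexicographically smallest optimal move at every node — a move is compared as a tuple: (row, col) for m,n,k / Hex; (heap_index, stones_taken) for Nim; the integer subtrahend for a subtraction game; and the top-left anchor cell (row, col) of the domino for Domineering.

O's best at [14]: -4

p1 O@[14]: -1[13]-1 -4[10]+1*
p2 X@[10]: -1[9]-1* -4[6]-1
p3 O@[9]: -1[8]-1 -4[5]+1*
p4 X@[5]: -1[4]-1* -4[1]-1
p5 O@[4]: -1[3]-1 -4[0]+1*
p6 X@[0] terminal -1; root [14] d14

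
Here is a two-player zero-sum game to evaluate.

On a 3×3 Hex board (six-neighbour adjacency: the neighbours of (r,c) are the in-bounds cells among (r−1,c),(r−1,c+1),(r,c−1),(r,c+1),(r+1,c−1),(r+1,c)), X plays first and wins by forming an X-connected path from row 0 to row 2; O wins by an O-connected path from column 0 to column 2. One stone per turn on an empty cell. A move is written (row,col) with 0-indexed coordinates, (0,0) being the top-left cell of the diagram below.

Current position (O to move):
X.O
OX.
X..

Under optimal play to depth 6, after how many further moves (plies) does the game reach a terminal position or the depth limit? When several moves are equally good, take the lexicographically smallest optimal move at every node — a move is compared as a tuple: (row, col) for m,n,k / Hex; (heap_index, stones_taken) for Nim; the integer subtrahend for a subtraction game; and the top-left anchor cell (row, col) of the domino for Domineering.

PV length from [X.O/OX./X..]: 1 ply

p1 O@[X.O/OX./X..]: (0,1)[XOO/OX./X..]+1* (1,2)[X.O/OXO/X..]-1 (2,1)[X.O/OX./XO.]-1 (2,2)[X.O/OX./X.O]-1
p2 X@[XOO/OX./X..] terminal -1; root [X.O/OX./X..] d6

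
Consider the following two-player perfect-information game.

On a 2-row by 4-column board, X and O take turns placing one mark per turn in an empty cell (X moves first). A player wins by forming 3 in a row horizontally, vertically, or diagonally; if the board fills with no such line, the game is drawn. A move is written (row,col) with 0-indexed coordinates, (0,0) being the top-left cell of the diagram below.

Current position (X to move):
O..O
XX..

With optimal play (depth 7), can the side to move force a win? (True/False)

X winning at [O..O/XX..]: True

p1 X@[O..O/XX..]: (0,1)[OX.O/XX..]+0 (0,2)[O.XO/XX..]+0 (1,2)[O..O/XXX.]+1* (1,3)[O..O/XX.X]+0
p2 O@[O..O/XXX.] terminal -1; root [O..O/XX..] d7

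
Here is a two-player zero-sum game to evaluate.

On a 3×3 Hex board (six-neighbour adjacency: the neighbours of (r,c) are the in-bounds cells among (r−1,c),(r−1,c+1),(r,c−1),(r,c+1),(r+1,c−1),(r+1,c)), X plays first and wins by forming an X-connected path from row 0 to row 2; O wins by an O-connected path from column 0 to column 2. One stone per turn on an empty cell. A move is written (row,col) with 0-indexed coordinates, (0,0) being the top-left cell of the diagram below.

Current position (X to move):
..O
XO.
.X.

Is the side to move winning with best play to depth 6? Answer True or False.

X winning at [..O/XO./.X.]: True

p1 X@[..O/XO./.X.]: (0,0)[X.O/XO./.X.]-1 (0,1)[.XO/XO./.X.]-1 (1,2)[..O/XOX/.X.]-1 (2,0)[..O/XO./XX.]+1* (2,2)[..O/XO./.XX]-1
p2 O@[..O/XO./XX.]: (0,0)[O.O/XO./XX.]-1* (0,1)[.OO/XO./XX.]-1 (1,2)[..O/XOO/XX.]-1 (2,2)[..O/XO./XXO]-1
p3 X@[O.O/XO./XX.]: (0,1)[OXO/XO./XX.]+1* (1,2)[O.O/XOX/XX.]-1 (2,2)[O.O/XO./XXX]-1
p4 O@[OXO/XO./XX.] terminal -1; root [..O/XO./.X.] d6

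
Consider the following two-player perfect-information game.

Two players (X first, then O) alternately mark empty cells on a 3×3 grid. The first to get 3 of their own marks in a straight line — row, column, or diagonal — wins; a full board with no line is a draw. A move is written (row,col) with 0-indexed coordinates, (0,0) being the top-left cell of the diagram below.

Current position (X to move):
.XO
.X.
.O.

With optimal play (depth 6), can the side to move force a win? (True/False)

X winning at [.XO/.X./.O.]: False

p1 X@[.XO/.X./.O.]: (0,0)[XXO/.X./.O.]-1 (1,0)[.XO/XX./.O.]+0* (1,2)[.XO/.XX/.O.]+0 (2,0)[.XO/.X./XO.]+0 (2,2)[.XO/.X./.OX]+0
p2 O@[.XO/XX./.O.]: (0,0)[OXO/XX./.O.]-1 (1,2)[.XO/XXO/.O.]+0* (2,0)[.XO/XX./OO.]-1 (2,2)[.XO/XX./.OO]-1
p3 X@[.XO/XXO/.O.]: (0,0)[XXO/XXO/.O.]-1 (2,0)[.XO/XXO/XO.]-1 (2,2)[.XO/XXO/.OX]+0*
p4 O@[.XO/XXO/.OX]: (0,0)[OXO/XXO/.OX]+0* (2,0)[.XO/XXO/OOX]-1
p5 X@[OXO/XXO/.OX]: (2,0)[OXO/XXO/XOX]+0*
p6 O@[OXO/XXO/XOX] terminal +0; root [.XO/.X./.O.] d6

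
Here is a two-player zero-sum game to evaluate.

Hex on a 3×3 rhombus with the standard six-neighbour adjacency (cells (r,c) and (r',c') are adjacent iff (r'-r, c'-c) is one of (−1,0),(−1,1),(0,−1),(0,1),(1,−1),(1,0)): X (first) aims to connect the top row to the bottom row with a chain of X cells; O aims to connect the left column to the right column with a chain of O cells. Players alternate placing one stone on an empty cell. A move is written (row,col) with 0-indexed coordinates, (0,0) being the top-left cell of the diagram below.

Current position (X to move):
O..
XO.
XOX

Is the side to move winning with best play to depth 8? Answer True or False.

X winning at [O../XO./XOX]: True

p1 X@[O../XO./XOX]: (0,1)[OX./XO./XOX]+1* (0,2)[O.X/XO./XOX]+1 (1,2)[O../XOX/XOX]+1
p2 O@[OX./XO./XOX] terminal -1; root [O../XO./XOX] d8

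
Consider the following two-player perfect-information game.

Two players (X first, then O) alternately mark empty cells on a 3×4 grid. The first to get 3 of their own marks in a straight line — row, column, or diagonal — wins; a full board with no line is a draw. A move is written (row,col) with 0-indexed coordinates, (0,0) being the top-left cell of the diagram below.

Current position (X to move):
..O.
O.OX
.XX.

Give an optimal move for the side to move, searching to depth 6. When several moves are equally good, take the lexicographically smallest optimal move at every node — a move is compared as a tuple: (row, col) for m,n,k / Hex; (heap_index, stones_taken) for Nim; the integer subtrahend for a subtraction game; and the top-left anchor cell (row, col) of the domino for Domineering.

X's best at [..O./O.OX/.XX.]: (1,1)

p1 X@[..O./O.OX/.XX.]: (0,0)[X.O./O.OX/.XX.]-1 (0,1)[.XO./O.OX/.XX.]-1 (0,3)[..OX/O.OX/.XX.]-1 (1,1)[..O./OXOX/.XX.]+1* (2,0)[..O./O.OX/XXX.]+1 (2,3)[..O./O.OX/.XXX]+1
p2 O@[..O./OXOX/.XX.]: (0,0)[O.O./OXOX/.XX.]-1* (0,1)[.OO./OXOX/.XX.]-1 (0,3)[..OO/OXOX/.XX.]-1 (2,0)[..O./OXOX/OXX.]-1 (2,3)[..O./OXOX/.XXO]-1
p3 X@[O.O./OXOX/.XX.]: (0,1)[OXO./OXOX/.XX.]+1* (0,3)[O.OX/OXOX/.XX.]-1 (2,0)[O.O./OXOX/XXX.]+1 (2,3)[O.O./OXOX/.XXX]+1
p4 O@[OXO./OXOX/.XX.] terminal -1; root [..O./O.OX/.XX.] d6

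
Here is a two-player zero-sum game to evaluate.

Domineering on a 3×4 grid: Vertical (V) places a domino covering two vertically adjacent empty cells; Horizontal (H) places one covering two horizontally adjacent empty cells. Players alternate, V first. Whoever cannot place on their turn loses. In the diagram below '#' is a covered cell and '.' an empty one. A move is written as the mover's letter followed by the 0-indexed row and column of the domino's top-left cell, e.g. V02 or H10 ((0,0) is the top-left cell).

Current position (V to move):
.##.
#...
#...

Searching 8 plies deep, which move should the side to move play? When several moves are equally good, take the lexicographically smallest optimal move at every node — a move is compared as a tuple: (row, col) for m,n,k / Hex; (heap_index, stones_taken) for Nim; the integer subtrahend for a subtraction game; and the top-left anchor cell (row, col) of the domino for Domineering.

[.##./#.../#...] V move#1: V03:-1/.###/#..#/#..., V11:-1/.##./##../##.., V12:+1/.##./#.#./#.#.*, V13:-1/.##./#..#/#..#
[.##./#.#./#.#.] end (terminal -1, H#2); searched .##./#.../#... to 8

V's best at [.##./#.../#...]: V12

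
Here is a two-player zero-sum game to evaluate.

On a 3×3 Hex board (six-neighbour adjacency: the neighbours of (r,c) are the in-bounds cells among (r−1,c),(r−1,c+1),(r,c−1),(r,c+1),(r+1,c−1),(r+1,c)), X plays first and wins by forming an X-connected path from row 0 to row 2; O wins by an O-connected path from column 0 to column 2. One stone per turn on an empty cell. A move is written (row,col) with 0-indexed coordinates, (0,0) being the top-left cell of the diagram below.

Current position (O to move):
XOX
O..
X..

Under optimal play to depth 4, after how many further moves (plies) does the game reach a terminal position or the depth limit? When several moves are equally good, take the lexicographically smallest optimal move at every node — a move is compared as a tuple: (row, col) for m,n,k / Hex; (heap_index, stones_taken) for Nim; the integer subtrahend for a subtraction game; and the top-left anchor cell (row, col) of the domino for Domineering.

ply 1, O at XOX/O../X.. | (1,1)=-1→XOX/OO./X..*; (1,2)=-1→XOX/O.O/X..; (2,1)=-1→XOX/O../XO.; (2,2)=-1→XOX/O../X.O
ply 2, X at XOX/OO./X.. | (1,2)=+1→XOX/OOX/X..*; (2,1)=-1→XOX/OO./XX.; (2,2)=-1→XOX/OO./X.X
ply 3, O at XOX/OOX/X.. | (2,1)=-1→XOX/OOX/XO.*; (2,2)=-1→XOX/OOX/X.O
ply 4, X at XOX/OOX/XO. | (2,2)=+1→XOX/OOX/XOX*
ply 5: XOX/OOX/XOX is terminal -1 (O); from XOX/O../X.. depth 4

PV length from [XOX/O../X..]: 4 plies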